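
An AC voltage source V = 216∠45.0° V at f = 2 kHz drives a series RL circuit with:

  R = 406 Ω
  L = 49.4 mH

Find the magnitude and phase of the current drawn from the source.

Step 1 — Angular frequency: ω = 2π·f = 2π·2000 = 1.257e+04 rad/s.
Step 2 — Component impedances:
  R: Z = R = 406 Ω
  L: Z = jωL = j·1.257e+04·0.0494 = 0 + j620.8 Ω
Step 3 — Series combination: Z_total = R + L = 406 + j620.8 Ω = 741.8∠56.8° Ω.
Step 4 — Source phasor: V = 216∠45.0° V = 152.7 + j152.7 V.
Step 5 — Ohm's law: I = V / Z_total = (152.7 + j152.7) / (406 + j620.8) = 0.285 - j0.05962 A.
Step 6 — Convert to polar: |I| = 0.2912 A, ∠I = -11.8°.

I = 0.2912∠-11.8° A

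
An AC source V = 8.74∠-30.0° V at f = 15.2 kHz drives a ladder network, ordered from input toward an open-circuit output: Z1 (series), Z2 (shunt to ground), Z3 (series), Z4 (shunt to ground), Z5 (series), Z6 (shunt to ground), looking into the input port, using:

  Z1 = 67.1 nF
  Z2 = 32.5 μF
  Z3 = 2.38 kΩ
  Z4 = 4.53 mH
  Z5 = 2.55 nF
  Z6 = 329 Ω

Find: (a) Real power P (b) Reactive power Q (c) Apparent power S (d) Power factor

Step 1 — Angular frequency: ω = 2π·f = 2π·1.52e+04 = 9.55e+04 rad/s.
Step 2 — Component impedances:
  Z1: Z = 1/(jωC) = -j/(ω·C) = 0 - j156 Ω
  Z2: Z = 1/(jωC) = -j/(ω·C) = 0 - j0.3222 Ω
  Z3: Z = R = 2380 Ω
  Z4: Z = jωL = j·9.55e+04·0.00453 = 0 + j432.6 Ω
  Z5: Z = 1/(jωC) = -j/(ω·C) = 0 - j4106 Ω
  Z6: Z = R = 329 Ω
Step 3 — Ladder network (open output): work backward from the far end, alternating series and parallel combinations. Z_in = 4.181e-05 - j156.4 Ω = 156.4∠-90.0° Ω.
Step 4 — Source phasor: V = 8.74∠-30.0° V = 7.569 - j4.37 V.
Step 5 — Current: I = V / Z = 0.02795 + j0.04841 A = 0.05589∠60.0° A.
Step 6 — Complex power: S = V·I* = 1.306e-07 - j0.4885 VA.
Step 7 — Real power: P = Re(S) = 1.306e-07 W.
Step 8 — Reactive power: Q = Im(S) = -0.4885 VAR.
Step 9 — Apparent power: |S| = 0.4885 VA.
Step 10 — Power factor: PF = P/|S| = 2.674e-07 (leading).

(a) P = 1.306e-07 W  (b) Q = -0.4885 VAR  (c) S = 0.4885 VA  (d) PF = 2.674e-07 (leading)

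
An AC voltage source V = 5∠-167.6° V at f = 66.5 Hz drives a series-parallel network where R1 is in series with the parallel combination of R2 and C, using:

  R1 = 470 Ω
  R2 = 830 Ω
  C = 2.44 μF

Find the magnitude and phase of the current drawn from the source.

Step 1 — Angular frequency: ω = 2π·f = 2π·66.5 = 417.8 rad/s.
Step 2 — Component impedances:
  R1: Z = R = 470 Ω
  R2: Z = R = 830 Ω
  C: Z = 1/(jωC) = -j/(ω·C) = 0 - j980.9 Ω
Step 3 — Parallel branch: R2 || C = 1/(1/R2 + 1/C) = 483.7 - j409.3 Ω.
Step 4 — Series with R1: Z_total = R1 + (R2 || C) = 953.7 - j409.3 Ω = 1038∠-23.2° Ω.
Step 5 — Source phasor: V = 5∠-167.6° V = -4.883 - j1.074 V.
Step 6 — Ohm's law: I = V / Z_total = (-4.883 - j1.074) / (953.7 - j409.3) = -0.003916 - j0.002806 A.
Step 7 — Convert to polar: |I| = 0.004818 A, ∠I = -144.4°.

I = 0.004818∠-144.4° A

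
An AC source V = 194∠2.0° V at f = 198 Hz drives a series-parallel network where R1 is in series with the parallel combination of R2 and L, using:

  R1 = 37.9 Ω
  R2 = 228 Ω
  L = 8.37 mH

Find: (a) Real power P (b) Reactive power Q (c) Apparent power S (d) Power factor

Step 1 — Angular frequency: ω = 2π·f = 2π·198 = 1244 rad/s.
Step 2 — Component impedances:
  R1: Z = R = 37.9 Ω
  R2: Z = R = 228 Ω
  L: Z = jωL = j·1244·0.00837 = 0 + j10.41 Ω
Step 3 — Parallel branch: R2 || L = 1/(1/R2 + 1/L) = 0.4746 + j10.39 Ω.
Step 4 — Series with R1: Z_total = R1 + (R2 || L) = 38.37 + j10.39 Ω = 39.76∠15.2° Ω.
Step 5 — Source phasor: V = 194∠2.0° V = 193.9 + j6.771 V.
Step 6 — Current: I = V / Z = 4.752 - j1.11 A = 4.88∠-13.2° A.
Step 7 — Complex power: S = V·I* = 913.8 + j247.4 VA.
Step 8 — Real power: P = Re(S) = 913.8 W.
Step 9 — Reactive power: Q = Im(S) = 247.4 VAR.
Step 10 — Apparent power: |S| = 946.7 VA.
Step 11 — Power factor: PF = P/|S| = 0.9652 (lagging).

(a) P = 913.8 W  (b) Q = 247.4 VAR  (c) S = 946.7 VA  (d) PF = 0.9652 (lagging)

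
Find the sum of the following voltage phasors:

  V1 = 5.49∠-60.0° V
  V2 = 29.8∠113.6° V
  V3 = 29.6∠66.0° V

Step 1 — Convert each phasor to rectangular form:
  V1 = 5.49·(cos(-60.0°) + j·sin(-60.0°)) = 2.745 - j4.754 V
  V2 = 29.8·(cos(113.6°) + j·sin(113.6°)) = -11.93 + j27.31 V
  V3 = 29.6·(cos(66.0°) + j·sin(66.0°)) = 12.04 + j27.04 V
Step 2 — Sum components: V_total = 2.854 + j49.59 V.
Step 3 — Convert to polar: |V_total| = 49.68 V, ∠V_total = 86.7°.

V_total = 49.68∠86.7° V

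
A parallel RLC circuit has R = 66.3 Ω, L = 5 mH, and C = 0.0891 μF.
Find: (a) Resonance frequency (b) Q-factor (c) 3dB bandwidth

Step 1 — Resonance: ω₀ = 1/√(LC) = 1/√(0.005·8.91e-08) = 4.738e+04 rad/s.
Step 2 — f₀ = ω₀/(2π) = 7540 Hz.
Step 3 — Parallel Q: Q = R/(ω₀L) = 66.3/(4.738e+04·0.005) = 0.2799.
Step 4 — Bandwidth: Δω = ω₀/Q = 1.693e+05 rad/s; BW = Δω/(2π) = 2.694e+04 Hz.

(a) f₀ = 7540 Hz  (b) Q = 0.2799  (c) BW = 2.694e+04 Hz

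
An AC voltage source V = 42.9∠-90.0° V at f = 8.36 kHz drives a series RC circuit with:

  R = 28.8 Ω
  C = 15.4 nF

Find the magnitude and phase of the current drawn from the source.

Step 1 — Angular frequency: ω = 2π·f = 2π·8360 = 5.253e+04 rad/s.
Step 2 — Component impedances:
  R: Z = R = 28.8 Ω
  C: Z = 1/(jωC) = -j/(ω·C) = 0 - j1236 Ω
Step 3 — Series combination: Z_total = R + C = 28.8 - j1236 Ω = 1237∠-88.7° Ω.
Step 4 — Source phasor: V = 42.9∠-90.0° V = 0 - j42.9 V.
Step 5 — Ohm's law: I = V / Z_total = (0 - j42.9) / (28.8 - j1236) = 0.03468 - j0.000808 A.
Step 6 — Convert to polar: |I| = 0.03469 A, ∠I = -1.3°.

I = 0.03469∠-1.3° A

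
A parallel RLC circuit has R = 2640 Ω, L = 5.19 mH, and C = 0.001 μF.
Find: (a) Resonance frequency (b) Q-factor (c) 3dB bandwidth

Step 1 — Resonance: ω₀ = 1/√(LC) = 1/√(0.00519·1e-09) = 4.39e+05 rad/s.
Step 2 — f₀ = ω₀/(2π) = 6.986e+04 Hz.
Step 3 — Parallel Q: Q = R/(ω₀L) = 2640/(4.39e+05·0.00519) = 1.159.
Step 4 — Bandwidth: Δω = ω₀/Q = 3.788e+05 rad/s; BW = Δω/(2π) = 6.029e+04 Hz.

(a) f₀ = 6.986e+04 Hz  (b) Q = 1.159  (c) BW = 6.029e+04 Hz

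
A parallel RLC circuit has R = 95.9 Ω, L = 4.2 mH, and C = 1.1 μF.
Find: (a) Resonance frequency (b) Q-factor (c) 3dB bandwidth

Step 1 — Resonance: ω₀ = 1/√(LC) = 1/√(0.0042·1.1e-06) = 1.471e+04 rad/s.
Step 2 — f₀ = ω₀/(2π) = 2342 Hz.
Step 3 — Parallel Q: Q = R/(ω₀L) = 95.9/(1.471e+04·0.0042) = 1.552.
Step 4 — Bandwidth: Δω = ω₀/Q = 9480 rad/s; BW = Δω/(2π) = 1509 Hz.

(a) f₀ = 2342 Hz  (b) Q = 1.552  (c) BW = 1509 Hz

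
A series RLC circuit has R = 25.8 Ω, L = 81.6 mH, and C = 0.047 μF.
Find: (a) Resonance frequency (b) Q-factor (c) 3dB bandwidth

Step 1 — Resonance condition Im(Z)=0 gives ω₀ = 1/√(LC).
Step 2 — ω₀ = 1/√(0.0816·4.7e-08) = 1.615e+04 rad/s.
Step 3 — f₀ = ω₀/(2π) = 2570 Hz.
Step 4 — Series Q: Q = ω₀L/R = 1.615e+04·0.0816/25.8 = 51.07.
Step 5 — 3dB bandwidth: Δω = ω₀/Q = 316.2 rad/s; BW = Δω/(2π) = 50.32 Hz.

(a) f₀ = 2570 Hz  (b) Q = 51.07  (c) BW = 50.32 Hz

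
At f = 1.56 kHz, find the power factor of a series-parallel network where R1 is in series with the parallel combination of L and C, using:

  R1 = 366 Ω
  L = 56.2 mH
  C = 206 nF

Step 1 — Angular frequency: ω = 2π·f = 2π·1560 = 9802 rad/s.
Step 2 — Component impedances:
  R1: Z = R = 366 Ω
  L: Z = jωL = j·9802·0.0562 = 0 + j550.9 Ω
  C: Z = 1/(jωC) = -j/(ω·C) = 0 - j495.3 Ω
Step 3 — Parallel branch: L || C = 1/(1/L + 1/C) = 0 - j4906 Ω.
Step 4 — Series with R1: Z_total = R1 + (L || C) = 366 - j4906 Ω = 4920∠-85.7° Ω.
Step 5 — Power factor: PF = cos(φ) = Re(Z)/|Z| = 366/4920 = 0.07439.
Step 6 — Type: Im(Z) = -4906 ⇒ leading (phase φ = -85.7°).

PF = 0.07439 (leading, φ = -85.7°)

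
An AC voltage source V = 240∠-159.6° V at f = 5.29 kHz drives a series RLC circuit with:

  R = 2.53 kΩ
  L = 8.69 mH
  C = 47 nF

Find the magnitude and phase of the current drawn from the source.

Step 1 — Angular frequency: ω = 2π·f = 2π·5290 = 3.324e+04 rad/s.
Step 2 — Component impedances:
  R: Z = R = 2530 Ω
  L: Z = jωL = j·3.324e+04·0.00869 = 0 + j288.8 Ω
  C: Z = 1/(jωC) = -j/(ω·C) = 0 - j640.1 Ω
Step 3 — Series combination: Z_total = R + L + C = 2530 - j351.3 Ω = 2554∠-7.9° Ω.
Step 4 — Source phasor: V = 240∠-159.6° V = -224.9 - j83.66 V.
Step 5 — Ohm's law: I = V / Z_total = (-224.9 - j83.66) / (2530 - j351.3) = -0.08273 - j0.04455 A.
Step 6 — Convert to polar: |I| = 0.09396 A, ∠I = -151.7°.

I = 0.09396∠-151.7° A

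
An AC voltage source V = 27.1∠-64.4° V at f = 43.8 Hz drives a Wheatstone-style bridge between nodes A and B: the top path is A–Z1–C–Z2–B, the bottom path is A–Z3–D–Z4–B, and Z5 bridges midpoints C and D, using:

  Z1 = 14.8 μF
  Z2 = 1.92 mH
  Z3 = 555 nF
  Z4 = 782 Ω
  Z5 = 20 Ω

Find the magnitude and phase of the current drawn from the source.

Step 1 — Angular frequency: ω = 2π·f = 2π·43.8 = 275.2 rad/s.
Step 2 — Component impedances:
  Z1: Z = 1/(jωC) = -j/(ω·C) = 0 - j245.5 Ω
  Z2: Z = jωL = j·275.2·0.00192 = 0 + j0.5284 Ω
  Z3: Z = 1/(jωC) = -j/(ω·C) = 0 - j6547 Ω
  Z4: Z = R = 782 Ω
  Z5: Z = R = 20 Ω
Step 3 — Bridge requires nodal analysis (the Z5 bridge couples midpoints C and D, so the two paths cannot be reduced to a simple series/parallel combination). Setting node B to ground and injecting 1 A at node A, the 3-node admittance system at A, C, D solves to V_A = Z_AB = 0.02582 - j236.1 Ω = 236.1∠-90.0° Ω.
Step 4 — Source phasor: V = 27.1∠-64.4° V = 11.71 - j24.44 V.
Step 5 — Ohm's law: I = V / Z_total = (11.71 - j24.44) / (0.02582 - j236.1) = 0.1035 + j0.04958 A.
Step 6 — Convert to polar: |I| = 0.1148 A, ∠I = 25.6°.

I = 0.1148∠25.6° A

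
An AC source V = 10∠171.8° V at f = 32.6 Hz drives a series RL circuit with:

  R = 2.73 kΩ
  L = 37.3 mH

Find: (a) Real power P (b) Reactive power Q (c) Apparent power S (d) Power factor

Step 1 — Angular frequency: ω = 2π·f = 2π·32.6 = 204.8 rad/s.
Step 2 — Component impedances:
  R: Z = R = 2730 Ω
  L: Z = jωL = j·204.8·0.0373 = 0 + j7.64 Ω
Step 3 — Series combination: Z_total = R + L = 2730 + j7.64 Ω = 2730∠0.2° Ω.
Step 4 — Source phasor: V = 10∠171.8° V = -9.898 + j1.426 V.
Step 5 — Current: I = V / Z = -0.003624 + j0.0005326 A = 0.003663∠171.6° A.
Step 6 — Complex power: S = V·I* = 0.03663 + j0.0001025 VA.
Step 7 — Real power: P = Re(S) = 0.03663 W.
Step 8 — Reactive power: Q = Im(S) = 0.0001025 VAR.
Step 9 — Apparent power: |S| = 0.03663 VA.
Step 10 — Power factor: PF = P/|S| = 1 (lagging).

(a) P = 0.03663 W  (b) Q = 0.0001025 VAR  (c) S = 0.03663 VA  (d) PF = 1 (lagging)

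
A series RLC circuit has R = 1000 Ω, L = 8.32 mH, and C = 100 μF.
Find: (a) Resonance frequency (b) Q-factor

Step 1 — Resonance condition Im(Z)=0 gives ω₀ = 1/√(LC).
Step 2 — ω₀ = 1/√(0.00832·0.0001) = 1096 rad/s.
Step 3 — f₀ = ω₀/(2π) = 174.5 Hz.
Step 4 — Series Q: Q = ω₀L/R = 1096·0.00832/1000 = 0.009121.

(a) f₀ = 174.5 Hz  (b) Q = 0.009121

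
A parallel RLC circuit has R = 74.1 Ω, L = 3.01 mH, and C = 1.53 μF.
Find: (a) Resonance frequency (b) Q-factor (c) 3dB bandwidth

Step 1 — Resonance: ω₀ = 1/√(LC) = 1/√(0.00301·1.53e-06) = 1.474e+04 rad/s.
Step 2 — f₀ = ω₀/(2π) = 2345 Hz.
Step 3 — Parallel Q: Q = R/(ω₀L) = 74.1/(1.474e+04·0.00301) = 1.671.
Step 4 — Bandwidth: Δω = ω₀/Q = 8820 rad/s; BW = Δω/(2π) = 1404 Hz.

(a) f₀ = 2345 Hz  (b) Q = 1.671  (c) BW = 1404 Hz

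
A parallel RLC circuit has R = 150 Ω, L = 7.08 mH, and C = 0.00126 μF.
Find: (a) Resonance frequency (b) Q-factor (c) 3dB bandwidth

Step 1 — Resonance: ω₀ = 1/√(LC) = 1/√(0.00708·1.26e-09) = 3.348e+05 rad/s.
Step 2 — f₀ = ω₀/(2π) = 5.329e+04 Hz.
Step 3 — Parallel Q: Q = R/(ω₀L) = 150/(3.348e+05·0.00708) = 0.06328.
Step 4 — Bandwidth: Δω = ω₀/Q = 5.291e+06 rad/s; BW = Δω/(2π) = 8.421e+05 Hz.

(a) f₀ = 5.329e+04 Hz  (b) Q = 0.06328  (c) BW = 8.421e+05 Hz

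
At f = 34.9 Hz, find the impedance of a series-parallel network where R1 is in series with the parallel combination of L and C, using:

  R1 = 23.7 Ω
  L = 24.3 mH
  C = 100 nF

Step 1 — Angular frequency: ω = 2π·f = 2π·34.9 = 219.3 rad/s.
Step 2 — Component impedances:
  R1: Z = R = 23.7 Ω
  L: Z = jωL = j·219.3·0.0243 = 0 + j5.329 Ω
  C: Z = 1/(jωC) = -j/(ω·C) = 0 - j4.56e+04 Ω
Step 3 — Parallel branch: L || C = 1/(1/L + 1/C) = 0 + j5.329 Ω.
Step 4 — Series with R1: Z_total = R1 + (L || C) = 23.7 + j5.329 Ω = 24.29∠12.7° Ω.

Z = 23.7 + j5.329 Ω = 24.29∠12.7° Ω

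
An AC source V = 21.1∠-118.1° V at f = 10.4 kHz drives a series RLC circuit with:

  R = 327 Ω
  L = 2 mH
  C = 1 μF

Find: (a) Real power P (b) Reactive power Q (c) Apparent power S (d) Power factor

Step 1 — Angular frequency: ω = 2π·f = 2π·1.04e+04 = 6.535e+04 rad/s.
Step 2 — Component impedances:
  R: Z = R = 327 Ω
  L: Z = jωL = j·6.535e+04·0.002 = 0 + j130.7 Ω
  C: Z = 1/(jωC) = -j/(ω·C) = 0 - j15.3 Ω
Step 3 — Series combination: Z_total = R + L + C = 327 + j115.4 Ω = 346.8∠19.4° Ω.
Step 4 — Source phasor: V = 21.1∠-118.1° V = -9.938 - j18.61 V.
Step 5 — Current: I = V / Z = -0.04489 - j0.04108 A = 0.06085∠-137.5° A.
Step 6 — Complex power: S = V·I* = 1.211 + j0.4272 VA.
Step 7 — Real power: P = Re(S) = 1.211 W.
Step 8 — Reactive power: Q = Im(S) = 0.4272 VAR.
Step 9 — Apparent power: |S| = 1.284 VA.
Step 10 — Power factor: PF = P/|S| = 0.943 (lagging).

(a) P = 1.211 W  (b) Q = 0.4272 VAR  (c) S = 1.284 VA  (d) PF = 0.943 (lagging)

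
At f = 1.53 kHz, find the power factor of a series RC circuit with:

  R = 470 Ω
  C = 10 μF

Step 1 — Angular frequency: ω = 2π·f = 2π·1530 = 9613 rad/s.
Step 2 — Component impedances:
  R: Z = R = 470 Ω
  C: Z = 1/(jωC) = -j/(ω·C) = 0 - j10.4 Ω
Step 3 — Series combination: Z_total = R + C = 470 - j10.4 Ω = 470.1∠-1.3° Ω.
Step 4 — Power factor: PF = cos(φ) = Re(Z)/|Z| = 470/470.1 = 0.9998.
Step 5 — Type: Im(Z) = -10.4 ⇒ leading (phase φ = -1.3°).

PF = 0.9998 (leading, φ = -1.3°)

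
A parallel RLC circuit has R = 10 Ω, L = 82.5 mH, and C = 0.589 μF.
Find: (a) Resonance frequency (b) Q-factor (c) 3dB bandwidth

Step 1 — Resonance: ω₀ = 1/√(LC) = 1/√(0.0825·5.89e-07) = 4536 rad/s.
Step 2 — f₀ = ω₀/(2π) = 722 Hz.
Step 3 — Parallel Q: Q = R/(ω₀L) = 10/(4536·0.0825) = 0.02672.
Step 4 — Bandwidth: Δω = ω₀/Q = 1.698e+05 rad/s; BW = Δω/(2π) = 2.702e+04 Hz.

(a) f₀ = 722 Hz  (b) Q = 0.02672  (c) BW = 2.702e+04 Hz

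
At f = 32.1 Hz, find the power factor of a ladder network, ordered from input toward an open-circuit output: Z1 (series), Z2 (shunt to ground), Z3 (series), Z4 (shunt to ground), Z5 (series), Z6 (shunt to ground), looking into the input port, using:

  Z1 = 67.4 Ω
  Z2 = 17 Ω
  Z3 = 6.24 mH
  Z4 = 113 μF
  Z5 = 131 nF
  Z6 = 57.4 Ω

Step 1 — Angular frequency: ω = 2π·f = 2π·32.1 = 201.7 rad/s.
Step 2 — Component impedances:
  Z1: Z = R = 67.4 Ω
  Z2: Z = R = 17 Ω
  Z3: Z = jωL = j·201.7·0.00624 = 0 + j1.259 Ω
  Z4: Z = 1/(jωC) = -j/(ω·C) = 0 - j43.88 Ω
  Z5: Z = 1/(jωC) = -j/(ω·C) = 0 - j3.785e+04 Ω
  Z6: Z = R = 57.4 Ω
Step 3 — Ladder network (open output): work backward from the far end, alternating series and parallel combinations. Z_in = 82.06 - j5.855 Ω = 82.27∠-4.1° Ω.
Step 4 — Power factor: PF = cos(φ) = Re(Z)/|Z| = 82.062/82.27 = 0.9975.
Step 5 — Type: Im(Z) = -5.855 ⇒ leading (phase φ = -4.1°).

PF = 0.9975 (leading, φ = -4.1°)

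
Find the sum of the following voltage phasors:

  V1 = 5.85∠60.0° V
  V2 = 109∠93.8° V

Step 1 — Convert each phasor to rectangular form:
  V1 = 5.85·(cos(60.0°) + j·sin(60.0°)) = 2.925 + j5.066 V
  V2 = 109·(cos(93.8°) + j·sin(93.8°)) = -7.224 + j108.8 V
Step 2 — Sum components: V_total = -4.299 + j113.8 V.
Step 3 — Convert to polar: |V_total| = 113.9 V, ∠V_total = 92.2°.

V_total = 113.9∠92.2° V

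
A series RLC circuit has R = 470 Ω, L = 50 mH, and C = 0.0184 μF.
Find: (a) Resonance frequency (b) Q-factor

Step 1 — Resonance condition Im(Z)=0 gives ω₀ = 1/√(LC).
Step 2 — ω₀ = 1/√(0.05·1.84e-08) = 3.297e+04 rad/s.
Step 3 — f₀ = ω₀/(2π) = 5247 Hz.
Step 4 — Series Q: Q = ω₀L/R = 3.297e+04·0.05/470 = 3.507.

(a) f₀ = 5247 Hz  (b) Q = 3.507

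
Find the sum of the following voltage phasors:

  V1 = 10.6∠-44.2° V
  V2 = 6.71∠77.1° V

Step 1 — Convert each phasor to rectangular form:
  V1 = 10.6·(cos(-44.2°) + j·sin(-44.2°)) = 7.599 - j7.39 V
  V2 = 6.71·(cos(77.1°) + j·sin(77.1°)) = 1.498 + j6.541 V
Step 2 — Sum components: V_total = 9.097 - j0.8493 V.
Step 3 — Convert to polar: |V_total| = 9.137 V, ∠V_total = -5.3°.

V_total = 9.137∠-5.3° V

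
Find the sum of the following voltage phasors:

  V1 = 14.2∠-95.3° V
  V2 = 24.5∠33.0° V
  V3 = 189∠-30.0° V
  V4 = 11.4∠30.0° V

Step 1 — Convert each phasor to rectangular form:
  V1 = 14.2·(cos(-95.3°) + j·sin(-95.3°)) = -1.312 - j14.14 V
  V2 = 24.5·(cos(33.0°) + j·sin(33.0°)) = 20.55 + j13.34 V
  V3 = 189·(cos(-30.0°) + j·sin(-30.0°)) = 163.7 - j94.5 V
  V4 = 11.4·(cos(30.0°) + j·sin(30.0°)) = 9.873 + j5.7 V
Step 2 — Sum components: V_total = 192.8 - j89.6 V.
Step 3 — Convert to polar: |V_total| = 212.6 V, ∠V_total = -24.9°.

V_total = 212.6∠-24.9° V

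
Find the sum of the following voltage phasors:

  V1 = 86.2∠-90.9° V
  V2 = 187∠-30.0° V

Step 1 — Convert each phasor to rectangular form:
  V1 = 86.2·(cos(-90.9°) + j·sin(-90.9°)) = -1.354 - j86.19 V
  V2 = 187·(cos(-30.0°) + j·sin(-30.0°)) = 161.9 - j93.5 V
Step 2 — Sum components: V_total = 160.6 - j179.7 V.
Step 3 — Convert to polar: |V_total| = 241 V, ∠V_total = -48.2°.

V_total = 241∠-48.2° V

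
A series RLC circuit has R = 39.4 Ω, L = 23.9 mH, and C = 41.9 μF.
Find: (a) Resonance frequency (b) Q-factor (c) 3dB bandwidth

Step 1 — Resonance condition Im(Z)=0 gives ω₀ = 1/√(LC).
Step 2 — ω₀ = 1/√(0.0239·4.19e-05) = 999.3 rad/s.
Step 3 — f₀ = ω₀/(2π) = 159 Hz.
Step 4 — Series Q: Q = ω₀L/R = 999.3·0.0239/39.4 = 0.6062.
Step 5 — 3dB bandwidth: Δω = ω₀/Q = 1649 rad/s; BW = Δω/(2π) = 262.4 Hz.

(a) f₀ = 159 Hz  (b) Q = 0.6062  (c) BW = 262.4 Hz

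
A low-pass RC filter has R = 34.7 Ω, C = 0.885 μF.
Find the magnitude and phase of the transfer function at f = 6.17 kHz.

Step 1 — Angular frequency: ω = 2π·6170 = 3.877e+04 rad/s.
Step 2 — Transfer function: H(jω) = 1/(1 + jωRC).
Step 3 — Denominator: 1 + jωRC = 1 + j·3.877e+04·34.7·8.85e-07 = 1 + j1.191.
Step 4 — H = 0.4137 - j0.4925.
Step 5 — Magnitude: |H| = 0.6432 (-3.8 dB); phase: φ = -50.0°.

|H| = 0.6432 (-3.8 dB), φ = -50.0°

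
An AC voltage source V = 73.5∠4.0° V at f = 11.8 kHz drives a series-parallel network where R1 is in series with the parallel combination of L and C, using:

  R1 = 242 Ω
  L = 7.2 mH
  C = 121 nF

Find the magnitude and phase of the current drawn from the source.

Step 1 — Angular frequency: ω = 2π·f = 2π·1.18e+04 = 7.414e+04 rad/s.
Step 2 — Component impedances:
  R1: Z = R = 242 Ω
  L: Z = jωL = j·7.414e+04·0.0072 = 0 + j533.8 Ω
  C: Z = 1/(jωC) = -j/(ω·C) = 0 - j111.5 Ω
Step 3 — Parallel branch: L || C = 1/(1/L + 1/C) = 0 - j140.9 Ω.
Step 4 — Series with R1: Z_total = R1 + (L || C) = 242 - j140.9 Ω = 280∠-30.2° Ω.
Step 5 — Source phasor: V = 73.5∠4.0° V = 73.32 + j5.127 V.
Step 6 — Ohm's law: I = V / Z_total = (73.32 + j5.127) / (242 - j140.9) = 0.2171 + j0.1476 A.
Step 7 — Convert to polar: |I| = 0.2625 A, ∠I = 34.2°.

I = 0.2625∠34.2° A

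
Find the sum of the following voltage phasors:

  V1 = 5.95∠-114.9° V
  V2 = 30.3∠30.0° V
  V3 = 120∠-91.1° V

Step 1 — Convert each phasor to rectangular form:
  V1 = 5.95·(cos(-114.9°) + j·sin(-114.9°)) = -2.505 - j5.397 V
  V2 = 30.3·(cos(30.0°) + j·sin(30.0°)) = 26.24 + j15.15 V
  V3 = 120·(cos(-91.1°) + j·sin(-91.1°)) = -2.304 - j120 V
Step 2 — Sum components: V_total = 21.43 - j110.2 V.
Step 3 — Convert to polar: |V_total| = 112.3 V, ∠V_total = -79.0°.

V_total = 112.3∠-79.0° V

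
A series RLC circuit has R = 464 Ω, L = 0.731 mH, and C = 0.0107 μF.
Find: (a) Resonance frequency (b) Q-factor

Step 1 — Resonance condition Im(Z)=0 gives ω₀ = 1/√(LC).
Step 2 — ω₀ = 1/√(0.000731·1.07e-08) = 3.576e+05 rad/s.
Step 3 — f₀ = ω₀/(2π) = 5.691e+04 Hz.
Step 4 — Series Q: Q = ω₀L/R = 3.576e+05·0.000731/464 = 0.5633.

(a) f₀ = 5.691e+04 Hz  (b) Q = 0.5633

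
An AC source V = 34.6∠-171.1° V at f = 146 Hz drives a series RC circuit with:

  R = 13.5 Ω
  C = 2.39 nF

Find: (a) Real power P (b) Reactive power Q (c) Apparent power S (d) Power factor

Step 1 — Angular frequency: ω = 2π·f = 2π·146 = 917.3 rad/s.
Step 2 — Component impedances:
  R: Z = R = 13.5 Ω
  C: Z = 1/(jωC) = -j/(ω·C) = 0 - j4.561e+05 Ω
Step 3 — Series combination: Z_total = R + C = 13.5 - j4.561e+05 Ω = 4.561e+05∠-90.0° Ω.
Step 4 — Source phasor: V = 34.6∠-171.1° V = -34.18 - j5.353 V.
Step 5 — Current: I = V / Z = 1.173e-05 - j7.495e-05 A = 7.586e-05∠-81.1° A.
Step 6 — Complex power: S = V·I* = 7.769e-08 - j0.002625 VA.
Step 7 — Real power: P = Re(S) = 7.769e-08 W.
Step 8 — Reactive power: Q = Im(S) = -0.002625 VAR.
Step 9 — Apparent power: |S| = 0.002625 VA.
Step 10 — Power factor: PF = P/|S| = 2.96e-05 (leading).

(a) P = 7.769e-08 W  (b) Q = -0.002625 VAR  (c) S = 0.002625 VA  (d) PF = 2.96e-05 (leading)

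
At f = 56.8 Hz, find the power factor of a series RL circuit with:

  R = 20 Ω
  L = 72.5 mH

Step 1 — Angular frequency: ω = 2π·f = 2π·56.8 = 356.9 rad/s.
Step 2 — Component impedances:
  R: Z = R = 20 Ω
  L: Z = jωL = j·356.9·0.0725 = 0 + j25.87 Ω
Step 3 — Series combination: Z_total = R + L = 20 + j25.87 Ω = 32.7∠52.3° Ω.
Step 4 — Power factor: PF = cos(φ) = Re(Z)/|Z| = 20/32.7 = 0.6116.
Step 5 — Type: Im(Z) = 25.87 ⇒ lagging (phase φ = 52.3°).

PF = 0.6116 (lagging, φ = 52.3°)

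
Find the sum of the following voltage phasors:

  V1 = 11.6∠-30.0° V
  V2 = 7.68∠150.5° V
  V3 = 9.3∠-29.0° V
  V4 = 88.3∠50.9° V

Step 1 — Convert each phasor to rectangular form:
  V1 = 11.6·(cos(-30.0°) + j·sin(-30.0°)) = 10.05 - j5.8 V
  V2 = 7.68·(cos(150.5°) + j·sin(150.5°)) = -6.684 + j3.782 V
  V3 = 9.3·(cos(-29.0°) + j·sin(-29.0°)) = 8.134 - j4.509 V
  V4 = 88.3·(cos(50.9°) + j·sin(50.9°)) = 55.69 + j68.52 V
Step 2 — Sum components: V_total = 67.18 + j62 V.
Step 3 — Convert to polar: |V_total| = 91.42 V, ∠V_total = 42.7°.

V_total = 91.42∠42.7° V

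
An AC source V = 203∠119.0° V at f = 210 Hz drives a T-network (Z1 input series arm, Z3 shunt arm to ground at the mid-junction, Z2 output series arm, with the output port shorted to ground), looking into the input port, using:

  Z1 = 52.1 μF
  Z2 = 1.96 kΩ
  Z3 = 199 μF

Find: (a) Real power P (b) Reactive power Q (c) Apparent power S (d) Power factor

Step 1 — Angular frequency: ω = 2π·f = 2π·210 = 1319 rad/s.
Step 2 — Component impedances:
  Z1: Z = 1/(jωC) = -j/(ω·C) = 0 - j14.55 Ω
  Z2: Z = R = 1960 Ω
  Z3: Z = 1/(jωC) = -j/(ω·C) = 0 - j3.808 Ω
Step 3 — With the output port shorted to ground, the output series arm Z2 runs from the junction to ground; the shunt arm Z3 also runs from the junction to ground. They appear in parallel: Z3 || Z2 = 0.0074 - j3.808 Ω.
Step 4 — Series with input arm Z1: Z_in = Z1 + (Z3 || Z2) = 0.0074 - j18.36 Ω = 18.36∠-90.0° Ω.
Step 5 — Source phasor: V = 203∠119.0° V = -98.42 + j177.5 V.
Step 6 — Current: I = V / Z = -9.675 - j5.358 A = 11.06∠-151.0° A.
Step 7 — Complex power: S = V·I* = 0.9051 - j2245 VA.
Step 8 — Real power: P = Re(S) = 0.9051 W.
Step 9 — Reactive power: Q = Im(S) = -2245 VAR.
Step 10 — Apparent power: |S| = 2245 VA.
Step 11 — Power factor: PF = P/|S| = 0.0004032 (leading).

(a) P = 0.9051 W  (b) Q = -2245 VAR  (c) S = 2245 VA  (d) PF = 0.0004032 (leading)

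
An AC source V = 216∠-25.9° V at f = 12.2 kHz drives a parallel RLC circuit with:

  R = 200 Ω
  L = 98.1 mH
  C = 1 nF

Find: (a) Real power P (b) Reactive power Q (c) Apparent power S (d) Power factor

Step 1 — Angular frequency: ω = 2π·f = 2π·1.22e+04 = 7.665e+04 rad/s.
Step 2 — Component impedances:
  R: Z = R = 200 Ω
  L: Z = jωL = j·7.665e+04·0.0981 = 0 + j7520 Ω
  C: Z = 1/(jωC) = -j/(ω·C) = 0 - j1.305e+04 Ω
Step 3 — Parallel combination: 1/Z_total = 1/R + 1/L + 1/C; Z_total = 200 + j2.253 Ω = 200∠0.6° Ω.
Step 4 — Source phasor: V = 216∠-25.9° V = 194.3 - j94.35 V.
Step 5 — Current: I = V / Z = 0.9662 - j0.4827 A = 1.08∠-26.5° A.
Step 6 — Complex power: S = V·I* = 233.3 + j2.628 VA.
Step 7 — Real power: P = Re(S) = 233.3 W.
Step 8 — Reactive power: Q = Im(S) = 2.628 VAR.
Step 9 — Apparent power: |S| = 233.3 VA.
Step 10 — Power factor: PF = P/|S| = 0.9999 (lagging).

(a) P = 233.3 W  (b) Q = 2.628 VAR  (c) S = 233.3 VA  (d) PF = 0.9999 (lagging)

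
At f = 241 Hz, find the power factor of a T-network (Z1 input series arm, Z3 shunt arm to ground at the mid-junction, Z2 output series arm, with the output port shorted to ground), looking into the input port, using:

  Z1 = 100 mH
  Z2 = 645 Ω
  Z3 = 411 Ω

Step 1 — Angular frequency: ω = 2π·f = 2π·241 = 1514 rad/s.
Step 2 — Component impedances:
  Z1: Z = jωL = j·1514·0.1 = 0 + j151.4 Ω
  Z2: Z = R = 645 Ω
  Z3: Z = R = 411 Ω
Step 3 — With the output port shorted to ground, the output series arm Z2 runs from the junction to ground; the shunt arm Z3 also runs from the junction to ground. They appear in parallel: Z3 || Z2 = 251 Ω.
Step 4 — Series with input arm Z1: Z_in = Z1 + (Z3 || Z2) = 251 + j151.4 Ω = 293.2∠31.1° Ω.
Step 5 — Power factor: PF = cos(φ) = Re(Z)/|Z| = 251.04/293.17 = 0.8563.
Step 6 — Type: Im(Z) = 151.4 ⇒ lagging (phase φ = 31.1°).

PF = 0.8563 (lagging, φ = 31.1°)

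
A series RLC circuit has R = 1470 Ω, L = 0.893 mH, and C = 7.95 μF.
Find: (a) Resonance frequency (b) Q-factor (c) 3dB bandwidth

Step 1 — Resonance condition Im(Z)=0 gives ω₀ = 1/√(LC).
Step 2 — ω₀ = 1/√(0.000893·7.95e-06) = 1.187e+04 rad/s.
Step 3 — f₀ = ω₀/(2π) = 1889 Hz.
Step 4 — Series Q: Q = ω₀L/R = 1.187e+04·0.000893/1470 = 0.00721.
Step 5 — 3dB bandwidth: Δω = ω₀/Q = 1.646e+06 rad/s; BW = Δω/(2π) = 2.62e+05 Hz.

(a) f₀ = 1889 Hz  (b) Q = 0.00721  (c) BW = 2.62e+05 Hz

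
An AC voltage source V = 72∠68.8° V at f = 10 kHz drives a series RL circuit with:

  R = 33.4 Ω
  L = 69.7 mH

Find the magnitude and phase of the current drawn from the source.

Step 1 — Angular frequency: ω = 2π·f = 2π·1e+04 = 6.283e+04 rad/s.
Step 2 — Component impedances:
  R: Z = R = 33.4 Ω
  L: Z = jωL = j·6.283e+04·0.0697 = 0 + j4379 Ω
Step 3 — Series combination: Z_total = R + L = 33.4 + j4379 Ω = 4380∠89.6° Ω.
Step 4 — Source phasor: V = 72∠68.8° V = 26.04 + j67.13 V.
Step 5 — Ohm's law: I = V / Z_total = (26.04 + j67.13) / (33.4 + j4379) = 0.01537 - j0.005828 A.
Step 6 — Convert to polar: |I| = 0.01644 A, ∠I = -20.8°.

I = 0.01644∠-20.8° A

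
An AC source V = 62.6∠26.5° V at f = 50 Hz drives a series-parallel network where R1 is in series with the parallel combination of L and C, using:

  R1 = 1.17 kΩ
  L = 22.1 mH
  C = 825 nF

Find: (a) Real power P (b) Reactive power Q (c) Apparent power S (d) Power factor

Step 1 — Angular frequency: ω = 2π·f = 2π·50 = 314.2 rad/s.
Step 2 — Component impedances:
  R1: Z = R = 1170 Ω
  L: Z = jωL = j·314.2·0.0221 = 0 + j6.943 Ω
  C: Z = 1/(jωC) = -j/(ω·C) = 0 - j3858 Ω
Step 3 — Parallel branch: L || C = 1/(1/L + 1/C) = 0 + j6.955 Ω.
Step 4 — Series with R1: Z_total = R1 + (L || C) = 1170 + j6.955 Ω = 1170∠0.3° Ω.
Step 5 — Source phasor: V = 62.6∠26.5° V = 56.02 + j27.93 V.
Step 6 — Current: I = V / Z = 0.04802 + j0.02359 A = 0.0535∠26.2° A.
Step 7 — Complex power: S = V·I* = 3.349 + j0.01991 VA.
Step 8 — Real power: P = Re(S) = 3.349 W.
Step 9 — Reactive power: Q = Im(S) = 0.01991 VAR.
Step 10 — Apparent power: |S| = 3.349 VA.
Step 11 — Power factor: PF = P/|S| = 1 (lagging).

(a) P = 3.349 W  (b) Q = 0.01991 VAR  (c) S = 3.349 VA  (d) PF = 1 (lagging)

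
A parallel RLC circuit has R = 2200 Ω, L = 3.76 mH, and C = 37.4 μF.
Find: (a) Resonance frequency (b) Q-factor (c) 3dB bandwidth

Step 1 — Resonance: ω₀ = 1/√(LC) = 1/√(0.00376·3.74e-05) = 2667 rad/s.
Step 2 — f₀ = ω₀/(2π) = 424.4 Hz.
Step 3 — Parallel Q: Q = R/(ω₀L) = 2200/(2667·0.00376) = 219.4.
Step 4 — Bandwidth: Δω = ω₀/Q = 12.15 rad/s; BW = Δω/(2π) = 1.934 Hz.

(a) f₀ = 424.4 Hz  (b) Q = 219.4  (c) BW = 1.934 Hz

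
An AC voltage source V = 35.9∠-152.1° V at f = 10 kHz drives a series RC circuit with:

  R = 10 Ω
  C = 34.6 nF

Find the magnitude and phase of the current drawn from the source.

Step 1 — Angular frequency: ω = 2π·f = 2π·1e+04 = 6.283e+04 rad/s.
Step 2 — Component impedances:
  R: Z = R = 10 Ω
  C: Z = 1/(jωC) = -j/(ω·C) = 0 - j460 Ω
Step 3 — Series combination: Z_total = R + C = 10 - j460 Ω = 460.1∠-88.8° Ω.
Step 4 — Source phasor: V = 35.9∠-152.1° V = -31.73 - j16.8 V.
Step 5 — Ohm's law: I = V / Z_total = (-31.73 - j16.8) / (10 - j460) = 0.035 - j0.06974 A.
Step 6 — Convert to polar: |I| = 0.07803 A, ∠I = -63.3°.

I = 0.07803∠-63.3° A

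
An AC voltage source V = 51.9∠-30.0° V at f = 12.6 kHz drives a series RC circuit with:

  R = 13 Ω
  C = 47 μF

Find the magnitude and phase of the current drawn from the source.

Step 1 — Angular frequency: ω = 2π·f = 2π·1.26e+04 = 7.917e+04 rad/s.
Step 2 — Component impedances:
  R: Z = R = 13 Ω
  C: Z = 1/(jωC) = -j/(ω·C) = 0 - j0.2688 Ω
Step 3 — Series combination: Z_total = R + C = 13 - j0.2688 Ω = 13∠-1.2° Ω.
Step 4 — Source phasor: V = 51.9∠-30.0° V = 44.95 - j25.95 V.
Step 5 — Ohm's law: I = V / Z_total = (44.95 - j25.95) / (13 - j0.2688) = 3.497 - j1.924 A.
Step 6 — Convert to polar: |I| = 3.991 A, ∠I = -28.8°.

I = 3.991∠-28.8° A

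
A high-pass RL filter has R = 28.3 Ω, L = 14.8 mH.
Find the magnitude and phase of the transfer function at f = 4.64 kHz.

Step 1 — Angular frequency: ω = 2π·4640 = 2.915e+04 rad/s.
Step 2 — Transfer function: H(jω) = jωL/(R + jωL).
Step 3 — Numerator jωL = j·431.5; denominator R + jωL = 28.3 + j431.5.
Step 4 — H = 0.9957 + j0.06531.
Step 5 — Magnitude: |H| = 0.9979 (-0.0 dB); phase: φ = 3.8°.

|H| = 0.9979 (-0.0 dB), φ = 3.8°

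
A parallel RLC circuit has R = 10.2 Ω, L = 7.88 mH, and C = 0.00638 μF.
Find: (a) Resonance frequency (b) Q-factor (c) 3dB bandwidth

Step 1 — Resonance: ω₀ = 1/√(LC) = 1/√(0.00788·6.38e-09) = 1.41e+05 rad/s.
Step 2 — f₀ = ω₀/(2π) = 2.245e+04 Hz.
Step 3 — Parallel Q: Q = R/(ω₀L) = 10.2/(1.41e+05·0.00788) = 0.009178.
Step 4 — Bandwidth: Δω = ω₀/Q = 1.537e+07 rad/s; BW = Δω/(2π) = 2.446e+06 Hz.

(a) f₀ = 2.245e+04 Hz  (b) Q = 0.009178  (c) BW = 2.446e+06 Hz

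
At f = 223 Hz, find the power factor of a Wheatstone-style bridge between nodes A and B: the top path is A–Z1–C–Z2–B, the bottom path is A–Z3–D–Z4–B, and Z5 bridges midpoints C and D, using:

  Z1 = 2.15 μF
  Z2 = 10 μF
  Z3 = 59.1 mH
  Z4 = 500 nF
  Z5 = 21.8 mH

Step 1 — Angular frequency: ω = 2π·f = 2π·223 = 1401 rad/s.
Step 2 — Component impedances:
  Z1: Z = 1/(jωC) = -j/(ω·C) = 0 - j332 Ω
  Z2: Z = 1/(jωC) = -j/(ω·C) = 0 - j71.37 Ω
  Z3: Z = jωL = j·1401·0.0591 = 0 + j82.81 Ω
  Z4: Z = 1/(jωC) = -j/(ω·C) = 0 - j1427 Ω
  Z5: Z = jωL = j·1401·0.0218 = 0 + j30.55 Ω
Step 3 — Bridge requires nodal analysis (the Z5 bridge couples midpoints C and D, so the two paths cannot be reduced to a simple series/parallel combination). Setting node B to ground and injecting 1 A at node A, the 3-node admittance system at A, C, D solves to V_A = Z_AB = 0 + j101.2 Ω = 101.2∠90.0° Ω.
Step 4 — Power factor: PF = cos(φ) = Re(Z)/|Z| = 0/101.2 = 0.
Step 5 — Type: Im(Z) = 101.2 ⇒ lagging (phase φ = 90.0°).

PF = 0 (lagging, φ = 90.0°)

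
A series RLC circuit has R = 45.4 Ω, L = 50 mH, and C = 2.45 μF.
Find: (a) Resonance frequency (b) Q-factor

Step 1 — Resonance condition Im(Z)=0 gives ω₀ = 1/√(LC).
Step 2 — ω₀ = 1/√(0.05·2.45e-06) = 2857 rad/s.
Step 3 — f₀ = ω₀/(2π) = 454.7 Hz.
Step 4 — Series Q: Q = ω₀L/R = 2857·0.05/45.4 = 3.147.

(a) f₀ = 454.7 Hz  (b) Q = 3.147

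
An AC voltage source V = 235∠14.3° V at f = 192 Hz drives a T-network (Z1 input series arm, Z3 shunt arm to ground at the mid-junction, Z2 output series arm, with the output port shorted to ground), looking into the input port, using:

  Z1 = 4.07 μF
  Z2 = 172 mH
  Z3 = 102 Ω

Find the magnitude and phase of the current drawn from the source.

Step 1 — Angular frequency: ω = 2π·f = 2π·192 = 1206 rad/s.
Step 2 — Component impedances:
  Z1: Z = 1/(jωC) = -j/(ω·C) = 0 - j203.7 Ω
  Z2: Z = jωL = j·1206·0.172 = 0 + j207.5 Ω
  Z3: Z = R = 102 Ω
Step 3 — With the output port shorted to ground, the output series arm Z2 runs from the junction to ground; the shunt arm Z3 also runs from the junction to ground. They appear in parallel: Z3 || Z2 = 82.15 + j40.38 Ω.
Step 4 — Series with input arm Z1: Z_in = Z1 + (Z3 || Z2) = 82.15 - j163.3 Ω = 182.8∠-63.3° Ω.
Step 5 — Source phasor: V = 235∠14.3° V = 227.7 + j58.04 V.
Step 6 — Ohm's law: I = V / Z_total = (227.7 + j58.04) / (82.15 - j163.3) = 0.2762 + j1.256 A.
Step 7 — Convert to polar: |I| = 1.286 A, ∠I = 77.6°.

I = 1.286∠77.6° A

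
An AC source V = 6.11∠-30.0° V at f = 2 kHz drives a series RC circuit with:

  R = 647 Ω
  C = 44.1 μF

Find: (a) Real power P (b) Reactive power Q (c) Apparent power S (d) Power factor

Step 1 — Angular frequency: ω = 2π·f = 2π·2000 = 1.257e+04 rad/s.
Step 2 — Component impedances:
  R: Z = R = 647 Ω
  C: Z = 1/(jωC) = -j/(ω·C) = 0 - j1.804 Ω
Step 3 — Series combination: Z_total = R + C = 647 - j1.804 Ω = 647∠-0.2° Ω.
Step 4 — Source phasor: V = 6.11∠-30.0° V = 5.291 - j3.055 V.
Step 5 — Current: I = V / Z = 0.008191 - j0.004699 A = 0.009444∠-29.8° A.
Step 6 — Complex power: S = V·I* = 0.0577 - j0.0001609 VA.
Step 7 — Real power: P = Re(S) = 0.0577 W.
Step 8 — Reactive power: Q = Im(S) = -0.0001609 VAR.
Step 9 — Apparent power: |S| = 0.0577 VA.
Step 10 — Power factor: PF = P/|S| = 1 (leading).

(a) P = 0.0577 W  (b) Q = -0.0001609 VAR  (c) S = 0.0577 VA  (d) PF = 1 (leading)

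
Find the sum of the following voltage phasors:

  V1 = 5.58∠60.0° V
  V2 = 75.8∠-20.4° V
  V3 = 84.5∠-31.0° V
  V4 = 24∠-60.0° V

Step 1 — Convert each phasor to rectangular form:
  V1 = 5.58·(cos(60.0°) + j·sin(60.0°)) = 2.79 + j4.832 V
  V2 = 75.8·(cos(-20.4°) + j·sin(-20.4°)) = 71.05 - j26.42 V
  V3 = 84.5·(cos(-31.0°) + j·sin(-31.0°)) = 72.43 - j43.52 V
  V4 = 24·(cos(-60.0°) + j·sin(-60.0°)) = 12 - j20.78 V
Step 2 — Sum components: V_total = 158.3 - j85.89 V.
Step 3 — Convert to polar: |V_total| = 180.1 V, ∠V_total = -28.5°.

V_total = 180.1∠-28.5° V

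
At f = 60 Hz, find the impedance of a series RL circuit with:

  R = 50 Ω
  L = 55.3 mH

Step 1 — Angular frequency: ω = 2π·f = 2π·60 = 377 rad/s.
Step 2 — Component impedances:
  R: Z = R = 50 Ω
  L: Z = jωL = j·377·0.0553 = 0 + j20.85 Ω
Step 3 — Series combination: Z_total = R + L = 50 + j20.85 Ω = 54.17∠22.6° Ω.

Z = 50 + j20.85 Ω = 54.17∠22.6° Ω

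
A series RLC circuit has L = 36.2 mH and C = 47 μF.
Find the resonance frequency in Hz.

Step 1 — Resonance condition Im(Z)=0 gives ω₀ = 1/√(LC).
Step 2 — ω₀ = 1/√(0.0362·4.7e-05) = 766.6 rad/s.
Step 3 — f₀ = ω₀/(2π) = 122 Hz.

f₀ = 122 Hz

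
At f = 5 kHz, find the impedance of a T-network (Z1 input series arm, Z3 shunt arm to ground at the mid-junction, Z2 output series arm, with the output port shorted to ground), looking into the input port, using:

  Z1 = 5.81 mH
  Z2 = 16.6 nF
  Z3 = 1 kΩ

Step 1 — Angular frequency: ω = 2π·f = 2π·5000 = 3.142e+04 rad/s.
Step 2 — Component impedances:
  Z1: Z = jωL = j·3.142e+04·0.00581 = 0 + j182.5 Ω
  Z2: Z = 1/(jωC) = -j/(ω·C) = 0 - j1918 Ω
  Z3: Z = R = 1000 Ω
Step 3 — With the output port shorted to ground, the output series arm Z2 runs from the junction to ground; the shunt arm Z3 also runs from the junction to ground. They appear in parallel: Z3 || Z2 = 786.2 - j410 Ω.
Step 4 — Series with input arm Z1: Z_in = Z1 + (Z3 || Z2) = 786.2 - j227.5 Ω = 818.4∠-16.1° Ω.

Z = 786.2 - j227.5 Ω = 818.4∠-16.1° Ω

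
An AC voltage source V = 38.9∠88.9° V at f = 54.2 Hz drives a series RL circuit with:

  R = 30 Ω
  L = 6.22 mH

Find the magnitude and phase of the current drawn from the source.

Step 1 — Angular frequency: ω = 2π·f = 2π·54.2 = 340.5 rad/s.
Step 2 — Component impedances:
  R: Z = R = 30 Ω
  L: Z = jωL = j·340.5·0.00622 = 0 + j2.118 Ω
Step 3 — Series combination: Z_total = R + L = 30 + j2.118 Ω = 30.07∠4.0° Ω.
Step 4 — Source phasor: V = 38.9∠88.9° V = 0.7468 + j38.89 V.
Step 5 — Ohm's law: I = V / Z_total = (0.7468 + j38.89) / (30 + j2.118) = 0.1159 + j1.288 A.
Step 6 — Convert to polar: |I| = 1.293 A, ∠I = 84.9°.

I = 1.293∠84.9° A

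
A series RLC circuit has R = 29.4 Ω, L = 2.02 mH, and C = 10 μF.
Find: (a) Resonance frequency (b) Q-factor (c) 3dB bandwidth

Step 1 — Resonance: ω₀ = 1/√(LC) = 1/√(0.00202·1e-05) = 7036 rad/s.
Step 2 — f₀ = ω₀/(2π) = 1120 Hz.
Step 3 — Series Q: Q = ω₀L/R = 7036·0.00202/29.4 = 0.4834.
Step 4 — Bandwidth: Δω = ω₀/Q = 1.455e+04 rad/s; BW = Δω/(2π) = 2316 Hz.

(a) f₀ = 1120 Hz  (b) Q = 0.4834  (c) BW = 2316 Hz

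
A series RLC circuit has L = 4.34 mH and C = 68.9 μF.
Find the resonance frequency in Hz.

Step 1 — Resonance condition Im(Z)=0 gives ω₀ = 1/√(LC).
Step 2 — ω₀ = 1/√(0.00434·6.89e-05) = 1829 rad/s.
Step 3 — f₀ = ω₀/(2π) = 291 Hz.

f₀ = 291 Hz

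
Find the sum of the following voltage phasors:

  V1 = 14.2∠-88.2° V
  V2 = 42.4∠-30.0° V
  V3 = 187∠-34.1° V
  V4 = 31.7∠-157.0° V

Step 1 — Convert each phasor to rectangular form:
  V1 = 14.2·(cos(-88.2°) + j·sin(-88.2°)) = 0.446 - j14.19 V
  V2 = 42.4·(cos(-30.0°) + j·sin(-30.0°)) = 36.72 - j21.2 V
  V3 = 187·(cos(-34.1°) + j·sin(-34.1°)) = 154.8 - j104.8 V
  V4 = 31.7·(cos(-157.0°) + j·sin(-157.0°)) = -29.18 - j12.39 V
Step 2 — Sum components: V_total = 162.8 - j152.6 V.
Step 3 — Convert to polar: |V_total| = 223.2 V, ∠V_total = -43.1°.

V_total = 223.2∠-43.1° V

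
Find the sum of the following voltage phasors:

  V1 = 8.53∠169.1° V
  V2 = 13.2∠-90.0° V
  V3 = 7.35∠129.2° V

Step 1 — Convert each phasor to rectangular form:
  V1 = 8.53·(cos(169.1°) + j·sin(169.1°)) = -8.376 + j1.613 V
  V2 = 13.2·(cos(-90.0°) + j·sin(-90.0°)) = 0 - j13.2 V
  V3 = 7.35·(cos(129.2°) + j·sin(129.2°)) = -4.645 + j5.696 V
Step 2 — Sum components: V_total = -13.02 - j5.891 V.
Step 3 — Convert to polar: |V_total| = 14.29 V, ∠V_total = -155.7°.

V_total = 14.29∠-155.7° V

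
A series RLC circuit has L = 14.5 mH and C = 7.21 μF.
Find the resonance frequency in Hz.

Step 1 — Resonance condition Im(Z)=0 gives ω₀ = 1/√(LC).
Step 2 — ω₀ = 1/√(0.0145·7.21e-06) = 3093 rad/s.
Step 3 — f₀ = ω₀/(2π) = 492.2 Hz.

f₀ = 492.2 Hz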